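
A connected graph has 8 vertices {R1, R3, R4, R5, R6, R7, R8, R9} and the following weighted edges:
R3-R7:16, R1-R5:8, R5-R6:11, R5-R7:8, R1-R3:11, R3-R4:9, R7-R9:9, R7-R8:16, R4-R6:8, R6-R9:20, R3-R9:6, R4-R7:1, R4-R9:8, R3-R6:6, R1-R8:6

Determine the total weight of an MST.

Sort edges by weight, then run Kruskal:
R4-R7 (1): add — endpoints in different components.
R1-R8 (6): add — endpoints in different components.
R3-R6 (6): add — endpoints in different components.
R3-R9 (6): add — endpoints in different components.
R1-R5 (8): add — endpoints in different components.
R4-R6 (8): add — endpoints in different components.
R4-R9 (8): skip — R4 and R9 already connected.
R5-R7 (8): add — endpoints in different components.
MST edges: R4-R7, R1-R8, R3-R6, R3-R9, R1-R5, R4-R6, R5-R7; total weight 1+6+6+6+8+8+8 = 43.

43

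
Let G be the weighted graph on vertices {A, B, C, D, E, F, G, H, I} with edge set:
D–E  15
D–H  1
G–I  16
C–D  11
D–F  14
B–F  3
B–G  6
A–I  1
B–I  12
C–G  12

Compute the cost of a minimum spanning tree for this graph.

61

Kruskal's algorithm — process edges by increasing weight (ties by edge label):
A–I (1): add — endpoints in different components.
D–H (1): add — endpoints in different components.
B–F (3): add — endpoints in different components.
B–G (6): add — endpoints in different components.
C–D (11): add — endpoints in different components.
B–I (12): add — endpoints in different components.
C–G (12): add — endpoints in different components.
D–F (14): skip — D and F already connected.
D–E (15): add — endpoints in different components.
MST edges: A–I, D–H, B–F, B–G, C–D, B–I, C–G, D–E; total weight 1+1+3+6+11+12+12+15 = 61.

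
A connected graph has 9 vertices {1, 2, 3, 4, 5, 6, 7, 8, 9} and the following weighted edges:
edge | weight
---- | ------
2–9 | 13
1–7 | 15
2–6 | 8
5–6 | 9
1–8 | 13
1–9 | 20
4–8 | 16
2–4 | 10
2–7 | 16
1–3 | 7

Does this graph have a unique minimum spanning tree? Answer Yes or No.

No

Kruskal's algorithm — process edges by increasing weight (ties by edge label):
1–3 (7): add — endpoints in different components.
2–6 (8): add — endpoints in different components.
5–6 (9): add — endpoints in different components.
2–4 (10): add — endpoints in different components.
1–8 (13): add — endpoints in different components.
2–9 (13): add — endpoints in different components.
1–7 (15): add — endpoints in different components.
2–7 (16): add — endpoints in different components.
Non-tree edge 4–8 has weight 16, equal to the heaviest edge on its tree cycle — swapping gives another MST of the same weight. Not unique.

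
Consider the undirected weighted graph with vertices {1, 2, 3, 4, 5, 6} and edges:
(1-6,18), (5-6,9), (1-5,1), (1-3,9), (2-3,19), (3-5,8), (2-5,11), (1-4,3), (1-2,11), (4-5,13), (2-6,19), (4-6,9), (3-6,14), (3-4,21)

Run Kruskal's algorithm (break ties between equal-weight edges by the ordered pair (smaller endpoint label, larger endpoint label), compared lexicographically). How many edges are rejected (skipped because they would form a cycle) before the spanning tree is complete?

2

Sort edges by weight, then run Kruskal:
1-5 (1): add. Components now {1,5} {2} {3} {4} {6}
1-4 (3): add. Components now {1,4,5} {2} {3} {6}
3-5 (8): add. Components now {1,3,4,5} {2} {6}
1-3 (9): skip — 1 and 3 already connected.
4-6 (9): add. Components now {1,3,4,5,6} {2}
5-6 (9): skip — 5 and 6 already connected.
1-2 (11): add. Components now {1,2,3,4,5,6}
Edges rejected before the tree was complete: 2.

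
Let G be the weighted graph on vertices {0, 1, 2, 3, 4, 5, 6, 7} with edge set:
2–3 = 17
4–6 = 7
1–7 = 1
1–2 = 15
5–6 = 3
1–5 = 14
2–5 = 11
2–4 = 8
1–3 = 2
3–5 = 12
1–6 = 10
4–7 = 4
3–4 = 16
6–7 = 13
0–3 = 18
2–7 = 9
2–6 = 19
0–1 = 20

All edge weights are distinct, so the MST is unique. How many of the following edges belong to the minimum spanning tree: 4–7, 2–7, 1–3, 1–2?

Kruskal: consider edges lightest-first.
1–7 (1): add — endpoints in different components.
1–3 (2): add — endpoints in different components.
5–6 (3): add — endpoints in different components.
4–7 (4): add — endpoints in different components.
4–6 (7): add — endpoints in different components.
2–4 (8): add — endpoints in different components.
2–7 (9): skip — 2 and 7 already connected.
1–6 (10): skip — 1 and 6 already connected.
2–5 (11): skip — 2 and 5 already connected.
3–5 (12): skip — 3 and 5 already connected.
6–7 (13): skip — 6 and 7 already connected.
1–5 (14): skip — 1 and 5 already connected.
1–2 (15): skip — 1 and 2 already connected.
3–4 (16): skip — 3 and 4 already connected.
2–3 (17): skip — 2 and 3 already connected.
0–3 (18): add — endpoints in different components.
MST edge set: {1–7, 1–3, 5–6, 4–7, 4–6, 2–4, 0–3}.
Of the listed edges, {4–7, 1–3} are in the MST → 2.

2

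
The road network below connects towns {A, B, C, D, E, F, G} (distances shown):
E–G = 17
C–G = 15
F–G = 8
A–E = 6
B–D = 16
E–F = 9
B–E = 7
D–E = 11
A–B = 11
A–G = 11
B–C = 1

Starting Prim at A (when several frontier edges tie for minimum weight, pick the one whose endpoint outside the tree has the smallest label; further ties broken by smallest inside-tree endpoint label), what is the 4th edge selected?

Grow the tree from A using Prim:
Step 1: frontier [A–E 6, A–B 11, A–G 11] → take A–E (6); add E.
Step 2: frontier [A–B 11, A–G 11, B–E 7, E–F 9, D–E 11, E–G 17] → take B–E (7); add B.
Step 3: frontier [A–G 11, B–C 1, B–D 16, E–F 9, D–E 11, E–G 17] → take B–C (1); add C.
Step 4: frontier [A–G 11, B–D 16, C–G 15, E–F 9, D–E 11, E–G 17] → take E–F (9); add F.
Step 5: frontier [A–G 11, B–D 16, C–G 15, D–E 11, E–G 17, F–G 8] → take F–G (8); add G.
Step 6: frontier [B–D 16, D–E 11] → take D–E (11); add D.
The 4th edge added is E–F.

E-F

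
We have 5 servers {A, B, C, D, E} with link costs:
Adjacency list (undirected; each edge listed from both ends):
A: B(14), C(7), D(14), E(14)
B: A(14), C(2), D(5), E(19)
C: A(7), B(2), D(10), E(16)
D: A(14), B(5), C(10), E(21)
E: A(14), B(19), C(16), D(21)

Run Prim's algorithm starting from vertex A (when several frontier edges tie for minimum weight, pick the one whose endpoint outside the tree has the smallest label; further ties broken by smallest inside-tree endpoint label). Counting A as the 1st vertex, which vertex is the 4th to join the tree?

Grow the tree from A using Prim:
Step 1: frontier [A—C 7, A—B 14, A—D 14, A—E 14] → take A—C (7); add C.
Step 2: frontier [A—B 14, A—D 14, A—E 14, B—C 2, C—D 10, C—E 16] → take B—C (2); add B.
Step 3: frontier [A—D 14, A—E 14, B—D 5, B—E 19, C—D 10, C—E 16] → take B—D (5); add D.
Step 4: frontier [A—E 14, B—E 19, C—E 16, D—E 21] → take A—E (14); add E.
Vertex order: A, C, B, D, E. The 4th vertex is D.

D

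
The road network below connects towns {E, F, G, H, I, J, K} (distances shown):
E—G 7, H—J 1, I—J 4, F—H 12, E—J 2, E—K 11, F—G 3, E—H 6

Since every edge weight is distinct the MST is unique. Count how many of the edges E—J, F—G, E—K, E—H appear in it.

3

Kruskal: consider edges lightest-first.
H—J (1): add — endpoints in different components.
E—J (2): add — endpoints in different components.
F—G (3): add — endpoints in different components.
I—J (4): add — endpoints in different components.
E—H (6): skip — E and H already connected.
E—G (7): add — endpoints in different components.
E—K (11): add — endpoints in different components.
MST edge set: {H—J, E—J, F—G, I—J, E—G, E—K}.
Of the listed edges, {E—J, F—G, E—K} are in the MST → 3.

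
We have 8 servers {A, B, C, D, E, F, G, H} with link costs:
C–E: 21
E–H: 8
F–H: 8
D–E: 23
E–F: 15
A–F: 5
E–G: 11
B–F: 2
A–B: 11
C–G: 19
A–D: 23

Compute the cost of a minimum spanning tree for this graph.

76

Kruskal: consider edges lightest-first.
B–F (2): add — endpoints in different components.
A–F (5): add — endpoints in different components.
E–H (8): add — endpoints in different components.
F–H (8): add — endpoints in different components.
A–B (11): skip — A and B already connected.
E–G (11): add — endpoints in different components.
E–F (15): skip — E and F already connected.
C–G (19): add — endpoints in different components.
C–E (21): skip — C and E already connected.
A–D (23): add — endpoints in different components.
MST edges: B–F, A–F, E–H, F–H, E–G, C–G, A–D; total weight 2+5+8+8+11+19+23 = 76.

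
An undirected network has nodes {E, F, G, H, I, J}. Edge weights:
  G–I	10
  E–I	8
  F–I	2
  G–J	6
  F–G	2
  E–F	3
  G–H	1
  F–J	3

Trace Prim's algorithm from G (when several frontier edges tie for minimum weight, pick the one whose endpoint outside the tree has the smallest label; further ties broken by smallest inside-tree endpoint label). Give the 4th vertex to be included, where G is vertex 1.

I

Prim, starting at G.
Step 1: frontier [G–H 1, F–G 2, G–J 6, G–I 10] → take G–H (1); add H.
Step 2: frontier [F–G 2, G–J 6, G–I 10] → take F–G (2); add F.
Step 3: frontier [F–I 2, E–F 3, F–J 3, G–J 6, G–I 10] → take F–I (2); add I.
Step 4: frontier [E–F 3, F–J 3, G–J 6, E–I 8] → take E–F (3); add E.
Step 5: frontier [F–J 3, G–J 6] → take F–J (3); add J.
Vertex order: G, H, F, I, E, J. The 4th vertex is I.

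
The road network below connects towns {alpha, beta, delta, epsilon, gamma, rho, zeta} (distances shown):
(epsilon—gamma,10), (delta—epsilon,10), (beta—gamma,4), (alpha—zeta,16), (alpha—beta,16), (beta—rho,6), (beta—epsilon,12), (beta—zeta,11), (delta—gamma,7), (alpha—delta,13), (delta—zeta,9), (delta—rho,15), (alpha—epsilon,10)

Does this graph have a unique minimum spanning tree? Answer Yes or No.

Kruskal: consider edges lightest-first.
beta—gamma (4): add. Components now {zeta} {delta} {beta,gamma} {alpha} {rho} {epsilon}
beta—rho (6): add. Components now {zeta} {delta} {beta,gamma,rho} {alpha} {epsilon}
delta—gamma (7): add. Components now {zeta} {beta,delta,gamma,rho} {alpha} {epsilon}
delta—zeta (9): add. Components now {beta,delta,gamma,rho,zeta} {alpha} {epsilon}
alpha—epsilon (10): add. Components now {beta,delta,gamma,rho,zeta} {alpha,epsilon}
delta—epsilon (10): add. Components now {alpha,beta,delta,epsilon,gamma,rho,zeta}
Non-tree edge epsilon—gamma has weight 10, equal to the heaviest edge on its tree cycle — swapping gives another MST of the same weight. Not unique.

No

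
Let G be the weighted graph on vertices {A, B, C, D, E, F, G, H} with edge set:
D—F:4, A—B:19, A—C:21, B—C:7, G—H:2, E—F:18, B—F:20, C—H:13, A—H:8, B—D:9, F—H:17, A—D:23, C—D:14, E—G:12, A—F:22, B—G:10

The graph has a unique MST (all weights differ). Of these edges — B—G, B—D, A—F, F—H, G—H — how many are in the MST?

3

Kruskal: consider edges lightest-first.
G—H (2): add — endpoints in different components.
D—F (4): add — endpoints in different components.
B—C (7): add — endpoints in different components.
A—H (8): add — endpoints in different components.
B—D (9): add — endpoints in different components.
B—G (10): add — endpoints in different components.
E—G (12): add — endpoints in different components.
MST edge set: {G—H, D—F, B—C, A—H, B—D, B—G, E—G}.
Of the listed edges, {B—G, B—D, G—H} are in the MST → 3.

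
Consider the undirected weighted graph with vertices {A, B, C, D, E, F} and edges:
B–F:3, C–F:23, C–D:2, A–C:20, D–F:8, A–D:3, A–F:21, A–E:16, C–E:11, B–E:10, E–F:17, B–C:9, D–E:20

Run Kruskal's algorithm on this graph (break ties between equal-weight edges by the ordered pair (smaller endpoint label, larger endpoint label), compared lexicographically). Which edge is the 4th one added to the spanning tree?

Kruskal: consider edges lightest-first.
C–D (2): add. Components now {A} {B} {C,D} {E} {F}
A–D (3): add. Components now {A,C,D} {B} {E} {F}
B–F (3): add. Components now {A,C,D} {B,F} {E}
D–F (8): add. Components now {A,B,C,D,F} {E}
B–C (9): skip — B and C already connected.
B–E (10): add. Components now {A,B,C,D,E,F}
The 4th edge added is D–F.

D-F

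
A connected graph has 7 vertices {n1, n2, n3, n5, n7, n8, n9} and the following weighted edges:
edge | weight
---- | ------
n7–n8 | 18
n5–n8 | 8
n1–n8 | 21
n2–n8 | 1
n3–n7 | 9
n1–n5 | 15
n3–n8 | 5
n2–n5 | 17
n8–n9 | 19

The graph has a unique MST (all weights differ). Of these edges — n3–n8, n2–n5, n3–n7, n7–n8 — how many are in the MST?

Kruskal: consider edges lightest-first.
n2–n8 (1): add — endpoints in different components.
n3–n8 (5): add — endpoints in different components.
n5–n8 (8): add — endpoints in different components.
n3–n7 (9): add — endpoints in different components.
n1–n5 (15): add — endpoints in different components.
n2–n5 (17): skip — n5 and n2 already connected.
n7–n8 (18): skip — n8 and n7 already connected.
n8–n9 (19): add — endpoints in different components.
MST edge set: {n2–n8, n3–n8, n5–n8, n3–n7, n1–n5, n8–n9}.
Of the listed edges, {n3–n8, n3–n7} are in the MST → 2.

2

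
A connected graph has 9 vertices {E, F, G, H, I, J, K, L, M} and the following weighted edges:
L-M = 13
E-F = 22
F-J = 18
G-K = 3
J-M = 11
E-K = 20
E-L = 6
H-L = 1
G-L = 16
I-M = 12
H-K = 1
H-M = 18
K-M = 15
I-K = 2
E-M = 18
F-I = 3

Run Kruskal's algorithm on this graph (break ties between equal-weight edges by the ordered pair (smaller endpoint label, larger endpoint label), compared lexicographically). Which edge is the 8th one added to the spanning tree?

I-M

Kruskal: consider edges lightest-first.
H-K (1): add — endpoints in different components.
H-L (1): add — endpoints in different components.
I-K (2): add — endpoints in different components.
F-I (3): add — endpoints in different components.
G-K (3): add — endpoints in different components.
E-L (6): add — endpoints in different components.
J-M (11): add — endpoints in different components.
I-M (12): add — endpoints in different components.
The 8th edge added is I-M.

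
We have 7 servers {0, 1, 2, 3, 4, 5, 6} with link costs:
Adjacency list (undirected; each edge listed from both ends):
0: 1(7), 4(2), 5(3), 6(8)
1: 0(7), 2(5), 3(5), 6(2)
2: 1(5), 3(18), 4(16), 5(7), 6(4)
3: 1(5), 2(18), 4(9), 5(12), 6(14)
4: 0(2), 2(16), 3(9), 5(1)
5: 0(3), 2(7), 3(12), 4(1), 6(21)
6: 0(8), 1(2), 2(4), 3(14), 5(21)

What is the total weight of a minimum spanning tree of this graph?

Grow the tree from 0 using Prim:
Step 1: cheapest edge leaving the tree is 0—4 (2); add 4.
Step 2: cheapest edge leaving the tree is 4—5 (1); add 5.
Step 3: cheapest edge leaving the tree is 0—1 (7); add 1.
Step 4: cheapest edge leaving the tree is 1—6 (2); add 6.
Step 5: cheapest edge leaving the tree is 2—6 (4); add 2.
Step 6: cheapest edge leaving the tree is 1—3 (5); add 3.
MST edges: 0—4, 4—5, 0—1, 1—6, 2—6, 1—3; total weight 2+1+7+2+4+5 = 21.

21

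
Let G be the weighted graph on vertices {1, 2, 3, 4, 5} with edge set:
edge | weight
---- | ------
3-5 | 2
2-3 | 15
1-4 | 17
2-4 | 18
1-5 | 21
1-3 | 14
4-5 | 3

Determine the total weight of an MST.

Grow the tree from 3 using Prim:
Step 1: frontier [3-5 2, 1-3 14, 2-3 15] → take 3-5 (2); add 5.
Step 2: frontier [1-3 14, 2-3 15, 4-5 3, 1-5 21] → take 4-5 (3); add 4.
Step 3: frontier [1-3 14, 2-3 15, 1-4 17, 2-4 18, 1-5 21] → take 1-3 (14); add 1.
Step 4: frontier [2-3 15, 2-4 18] → take 2-3 (15); add 2.
MST edges: 3-5, 4-5, 1-3, 2-3; total weight 2+3+14+15 = 34.

34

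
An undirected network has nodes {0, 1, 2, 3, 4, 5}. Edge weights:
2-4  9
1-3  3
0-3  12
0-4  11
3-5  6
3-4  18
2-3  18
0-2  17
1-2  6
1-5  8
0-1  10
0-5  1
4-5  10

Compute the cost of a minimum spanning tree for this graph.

25

Kruskal's algorithm — process edges by increasing weight (ties by edge label):
0-5 (1): add. Components now {0,5} {1} {2} {3} {4}
1-3 (3): add. Components now {0,5} {1,3} {2} {4}
1-2 (6): add. Components now {0,5} {1,2,3} {4}
3-5 (6): add. Components now {0,1,2,3,5} {4}
1-5 (8): skip — 1 and 5 already connected.
2-4 (9): add. Components now {0,1,2,3,4,5}
MST edges: 0-5, 1-3, 1-2, 3-5, 2-4; total weight 1+3+6+6+9 = 25.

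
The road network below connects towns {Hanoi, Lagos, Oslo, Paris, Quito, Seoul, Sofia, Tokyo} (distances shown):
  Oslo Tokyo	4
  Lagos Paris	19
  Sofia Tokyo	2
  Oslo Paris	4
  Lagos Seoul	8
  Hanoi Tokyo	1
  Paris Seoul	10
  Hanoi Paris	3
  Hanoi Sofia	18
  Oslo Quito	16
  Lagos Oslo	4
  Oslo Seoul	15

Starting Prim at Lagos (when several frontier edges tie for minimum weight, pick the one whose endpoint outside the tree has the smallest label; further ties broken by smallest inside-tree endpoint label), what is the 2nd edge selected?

Grow the tree from Lagos using Prim:
Step 1: frontier [Lagos Oslo 4, Lagos Seoul 8, Lagos Paris 19] → take Lagos Oslo (4); add Oslo.
Step 2: frontier [Lagos Seoul 8, Lagos Paris 19, Oslo Paris 4, Oslo Tokyo 4, Oslo Seoul 15, Oslo Quito 16] → take Oslo Paris (4); add Paris.
Step 3: frontier [Lagos Seoul 8, Oslo Tokyo 4, Oslo Seoul 15, Oslo Quito 16, Hanoi Paris 3, Paris Seoul 10] → take Hanoi Paris (3); add Hanoi.
Step 4: frontier [Hanoi Tokyo 1, Hanoi Sofia 18, Lagos Seoul 8, Oslo Tokyo 4, Oslo Seoul 15, Oslo Quito 16, Paris Seoul 10] → take Hanoi Tokyo (1); add Tokyo.
Step 5: frontier [Hanoi Sofia 18, Lagos Seoul 8, Oslo Seoul 15, Oslo Quito 16, Paris Seoul 10, Sofia Tokyo 2] → take Sofia Tokyo (2); add Sofia.
Step 6: frontier [Lagos Seoul 8, Oslo Seoul 15, Oslo Quito 16, Paris Seoul 10] → take Lagos Seoul (8); add Seoul.
Step 7: frontier [Oslo Quito 16] → take Oslo Quito (16); add Quito.
The 2nd edge added is Oslo Paris.

Oslo-Paris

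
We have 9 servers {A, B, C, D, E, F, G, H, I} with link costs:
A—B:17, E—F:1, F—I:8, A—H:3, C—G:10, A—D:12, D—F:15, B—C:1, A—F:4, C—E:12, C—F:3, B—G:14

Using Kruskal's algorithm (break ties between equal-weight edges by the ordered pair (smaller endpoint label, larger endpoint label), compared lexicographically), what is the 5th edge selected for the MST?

Kruskal: consider edges lightest-first.
B—C (1): add — endpoints in different components.
E—F (1): add — endpoints in different components.
A—H (3): add — endpoints in different components.
C—F (3): add — endpoints in different components.
A—F (4): add — endpoints in different components.
F—I (8): add — endpoints in different components.
C—G (10): add — endpoints in different components.
A—D (12): add — endpoints in different components.
The 5th edge added is A—F.

A-F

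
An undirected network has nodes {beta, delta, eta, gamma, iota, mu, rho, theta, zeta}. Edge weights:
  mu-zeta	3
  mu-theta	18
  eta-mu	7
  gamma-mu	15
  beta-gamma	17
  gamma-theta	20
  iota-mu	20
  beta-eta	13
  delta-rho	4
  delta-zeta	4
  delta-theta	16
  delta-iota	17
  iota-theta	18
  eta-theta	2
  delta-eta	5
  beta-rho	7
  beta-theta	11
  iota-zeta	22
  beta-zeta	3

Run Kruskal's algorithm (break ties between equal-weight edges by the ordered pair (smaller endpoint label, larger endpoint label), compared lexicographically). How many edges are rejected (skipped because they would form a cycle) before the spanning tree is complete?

6

Kruskal's algorithm — process edges by increasing weight (ties by edge label):
eta-theta (2): add — endpoints in different components.
beta-zeta (3): add — endpoints in different components.
mu-zeta (3): add — endpoints in different components.
delta-rho (4): add — endpoints in different components.
delta-zeta (4): add — endpoints in different components.
delta-eta (5): add — endpoints in different components.
beta-rho (7): skip — beta and rho already connected.
eta-mu (7): skip — mu and eta already connected.
beta-theta (11): skip — beta and theta already connected.
beta-eta (13): skip — beta and eta already connected.
gamma-mu (15): add — endpoints in different components.
delta-theta (16): skip — delta and theta already connected.
beta-gamma (17): skip — beta and gamma already connected.
delta-iota (17): add — endpoints in different components.
Edges rejected before the tree was complete: 6.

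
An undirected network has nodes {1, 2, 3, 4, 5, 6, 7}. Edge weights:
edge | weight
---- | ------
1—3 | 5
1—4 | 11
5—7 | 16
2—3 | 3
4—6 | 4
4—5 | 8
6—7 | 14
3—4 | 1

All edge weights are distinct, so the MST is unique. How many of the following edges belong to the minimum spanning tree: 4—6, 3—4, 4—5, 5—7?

Kruskal: consider edges lightest-first.
3—4 (1): add — endpoints in different components.
2—3 (3): add — endpoints in different components.
4—6 (4): add — endpoints in different components.
1—3 (5): add — endpoints in different components.
4—5 (8): add — endpoints in different components.
1—4 (11): skip — 1 and 4 already connected.
6—7 (14): add — endpoints in different components.
MST edge set: {3—4, 2—3, 4—6, 1—3, 4—5, 6—7}.
Of the listed edges, {4—6, 3—4, 4—5} are in the MST → 3.

3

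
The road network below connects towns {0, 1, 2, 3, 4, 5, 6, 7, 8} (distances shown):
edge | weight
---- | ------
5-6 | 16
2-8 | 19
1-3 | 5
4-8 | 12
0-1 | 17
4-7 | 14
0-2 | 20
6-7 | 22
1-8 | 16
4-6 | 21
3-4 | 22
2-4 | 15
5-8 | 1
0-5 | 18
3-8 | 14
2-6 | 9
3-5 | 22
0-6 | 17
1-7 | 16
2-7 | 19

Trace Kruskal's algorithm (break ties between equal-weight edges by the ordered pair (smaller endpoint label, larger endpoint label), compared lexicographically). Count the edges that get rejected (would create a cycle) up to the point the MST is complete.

Kruskal: consider edges lightest-first.
5-8 (1): add — endpoints in different components.
1-3 (5): add — endpoints in different components.
2-6 (9): add — endpoints in different components.
4-8 (12): add — endpoints in different components.
3-8 (14): add — endpoints in different components.
4-7 (14): add — endpoints in different components.
2-4 (15): add — endpoints in different components.
1-7 (16): skip — 1 and 7 already connected.
1-8 (16): skip — 1 and 8 already connected.
5-6 (16): skip — 5 and 6 already connected.
0-1 (17): add — endpoints in different components.
Edges rejected before the tree was complete: 3.

3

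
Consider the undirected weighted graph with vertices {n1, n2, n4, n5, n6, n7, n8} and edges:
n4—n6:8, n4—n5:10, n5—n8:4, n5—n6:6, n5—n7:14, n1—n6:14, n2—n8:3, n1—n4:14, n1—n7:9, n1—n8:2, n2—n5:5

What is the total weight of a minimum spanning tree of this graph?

Sort edges by weight, then run Kruskal:
n1—n8 (2): add — endpoints in different components.
n2—n8 (3): add — endpoints in different components.
n5—n8 (4): add — endpoints in different components.
n2—n5 (5): skip — n2 and n5 already connected.
n5—n6 (6): add — endpoints in different components.
n4—n6 (8): add — endpoints in different components.
n1—n7 (9): add — endpoints in different components.
MST edges: n1—n8, n2—n8, n5—n8, n5—n6, n4—n6, n1—n7; total weight 2+3+4+6+8+9 = 32.

32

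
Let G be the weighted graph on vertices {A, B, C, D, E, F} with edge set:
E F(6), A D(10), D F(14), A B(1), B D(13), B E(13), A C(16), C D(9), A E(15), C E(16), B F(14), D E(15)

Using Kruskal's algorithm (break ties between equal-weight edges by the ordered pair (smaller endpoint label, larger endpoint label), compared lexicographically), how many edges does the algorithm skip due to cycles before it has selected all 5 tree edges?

Kruskal's algorithm — process edges by increasing weight (ties by edge label):
A B (1): add — endpoints in different components.
E F (6): add — endpoints in different components.
C D (9): add — endpoints in different components.
A D (10): add — endpoints in different components.
B D (13): skip — B and D already connected.
B E (13): add — endpoints in different components.
Edges rejected before the tree was complete: 1.

1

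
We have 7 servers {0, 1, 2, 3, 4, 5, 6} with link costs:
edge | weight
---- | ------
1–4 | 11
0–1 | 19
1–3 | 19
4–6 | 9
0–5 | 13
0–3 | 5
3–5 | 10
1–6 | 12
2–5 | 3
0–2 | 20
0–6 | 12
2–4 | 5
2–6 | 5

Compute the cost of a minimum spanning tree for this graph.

Kruskal: consider edges lightest-first.
2–5 (3): add. Components now {0} {1} {2,5} {3} {4} {6}
0–3 (5): add. Components now {0,3} {1} {2,5} {4} {6}
2–4 (5): add. Components now {0,3} {1} {2,4,5} {6}
2–6 (5): add. Components now {0,3} {1} {2,4,5,6}
4–6 (9): skip — 4 and 6 already connected.
3–5 (10): add. Components now {0,2,3,4,5,6} {1}
1–4 (11): add. Components now {0,1,2,3,4,5,6}
MST edges: 2–5, 0–3, 2–4, 2–6, 3–5, 1–4; total weight 3+5+5+5+10+11 = 39.

39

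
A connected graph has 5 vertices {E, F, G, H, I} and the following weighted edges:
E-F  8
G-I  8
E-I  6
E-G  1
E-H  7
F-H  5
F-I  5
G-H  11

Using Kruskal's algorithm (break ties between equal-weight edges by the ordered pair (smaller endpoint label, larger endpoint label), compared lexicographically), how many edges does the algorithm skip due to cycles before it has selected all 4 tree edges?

0

Kruskal: consider edges lightest-first.
E-G (1): add. Components now {E,G} {F} {H} {I}
F-H (5): add. Components now {E,G} {F,H} {I}
F-I (5): add. Components now {E,G} {F,H,I}
E-I (6): add. Components now {E,F,G,H,I}
Edges rejected before the tree was complete: 0.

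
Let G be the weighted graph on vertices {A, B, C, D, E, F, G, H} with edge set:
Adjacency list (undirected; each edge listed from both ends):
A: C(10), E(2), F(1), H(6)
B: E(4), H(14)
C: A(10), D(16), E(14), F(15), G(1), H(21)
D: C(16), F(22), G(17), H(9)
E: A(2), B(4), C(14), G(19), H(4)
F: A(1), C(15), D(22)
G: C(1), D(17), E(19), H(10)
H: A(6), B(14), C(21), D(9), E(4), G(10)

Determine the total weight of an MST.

31

Sort edges by weight, then run Kruskal:
A F (1): add — endpoints in different components.
C G (1): add — endpoints in different components.
A E (2): add — endpoints in different components.
B E (4): add — endpoints in different components.
E H (4): add — endpoints in different components.
A H (6): skip — A and H already connected.
D H (9): add — endpoints in different components.
A C (10): add — endpoints in different components.
MST edges: A F, C G, A E, B E, E H, D H, A C; total weight 1+1+2+4+4+9+10 = 31.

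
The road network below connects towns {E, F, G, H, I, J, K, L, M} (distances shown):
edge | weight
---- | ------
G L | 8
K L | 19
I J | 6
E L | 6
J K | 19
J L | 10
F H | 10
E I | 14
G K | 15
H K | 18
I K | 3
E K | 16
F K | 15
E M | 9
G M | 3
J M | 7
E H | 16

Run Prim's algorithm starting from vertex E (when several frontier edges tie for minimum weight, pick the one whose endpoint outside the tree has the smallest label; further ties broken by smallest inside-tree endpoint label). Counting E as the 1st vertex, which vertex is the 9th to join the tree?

H

Prim's algorithm from E:
Step 1: cheapest edge leaving the tree is E L (6); add L.
Step 2: cheapest edge leaving the tree is G L (8); add G.
Step 3: cheapest edge leaving the tree is G M (3); add M.
Step 4: cheapest edge leaving the tree is J M (7); add J.
Step 5: cheapest edge leaving the tree is I J (6); add I.
Step 6: cheapest edge leaving the tree is I K (3); add K.
Step 7: cheapest edge leaving the tree is F K (15); add F.
Step 8: cheapest edge leaving the tree is F H (10); add H.
Vertex order: E, L, G, M, J, I, K, F, H. The 9th vertex is H.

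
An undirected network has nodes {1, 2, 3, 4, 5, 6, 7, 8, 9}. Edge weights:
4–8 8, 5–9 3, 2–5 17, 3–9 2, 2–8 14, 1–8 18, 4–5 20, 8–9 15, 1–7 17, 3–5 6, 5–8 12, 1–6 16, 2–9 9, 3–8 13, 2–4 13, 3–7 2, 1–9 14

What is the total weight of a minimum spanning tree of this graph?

Kruskal: consider edges lightest-first.
3–7 (2): add — endpoints in different components.
3–9 (2): add — endpoints in different components.
5–9 (3): add — endpoints in different components.
3–5 (6): skip — 3 and 5 already connected.
4–8 (8): add — endpoints in different components.
2–9 (9): add — endpoints in different components.
5–8 (12): add — endpoints in different components.
2–4 (13): skip — 2 and 4 already connected.
3–8 (13): skip — 3 and 8 already connected.
1–9 (14): add — endpoints in different components.
2–8 (14): skip — 2 and 8 already connected.
8–9 (15): skip — 8 and 9 already connected.
1–6 (16): add — endpoints in different components.
MST edges: 3–7, 3–9, 5–9, 4–8, 2–9, 5–8, 1–9, 1–6; total weight 2+2+3+8+9+12+14+16 = 66.

66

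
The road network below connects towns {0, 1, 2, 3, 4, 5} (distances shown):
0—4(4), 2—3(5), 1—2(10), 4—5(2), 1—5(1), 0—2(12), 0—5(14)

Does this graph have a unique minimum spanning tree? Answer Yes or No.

Sort edges by weight, then run Kruskal:
1—5 (1): add. Components now {0} {1,5} {2} {3} {4}
4—5 (2): add. Components now {0} {1,4,5} {2} {3}
0—4 (4): add. Components now {0,1,4,5} {2} {3}
2—3 (5): add. Components now {0,1,4,5} {2,3}
1—2 (10): add. Components now {0,1,2,3,4,5}
Every non-tree edge has weight strictly greater than the heaviest edge on the tree path between its endpoints, so the MST is unique.

Yes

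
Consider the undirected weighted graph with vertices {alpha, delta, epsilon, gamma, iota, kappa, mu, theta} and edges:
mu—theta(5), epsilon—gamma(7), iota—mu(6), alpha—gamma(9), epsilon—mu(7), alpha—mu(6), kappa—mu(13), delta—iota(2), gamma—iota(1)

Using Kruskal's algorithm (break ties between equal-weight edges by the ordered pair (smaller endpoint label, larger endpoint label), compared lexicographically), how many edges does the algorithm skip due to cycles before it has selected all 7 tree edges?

2

Sort edges by weight, then run Kruskal:
gamma—iota (1): add — endpoints in different components.
delta—iota (2): add — endpoints in different components.
mu—theta (5): add — endpoints in different components.
alpha—mu (6): add — endpoints in different components.
iota—mu (6): add — endpoints in different components.
epsilon—gamma (7): add — endpoints in different components.
epsilon—mu (7): skip — epsilon and mu already connected.
alpha—gamma (9): skip — gamma and alpha already connected.
kappa—mu (13): add — endpoints in different components.
Edges rejected before the tree was complete: 2.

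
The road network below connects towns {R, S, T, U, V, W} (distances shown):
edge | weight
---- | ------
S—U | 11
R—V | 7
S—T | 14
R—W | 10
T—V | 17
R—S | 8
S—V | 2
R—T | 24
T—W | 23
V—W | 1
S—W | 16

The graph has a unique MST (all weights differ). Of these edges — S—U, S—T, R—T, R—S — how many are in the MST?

Sort edges by weight, then run Kruskal:
V—W (1): add — endpoints in different components.
S—V (2): add — endpoints in different components.
R—V (7): add — endpoints in different components.
R—S (8): skip — R and S already connected.
R—W (10): skip — R and W already connected.
S—U (11): add — endpoints in different components.
S—T (14): add — endpoints in different components.
MST edge set: {V—W, S—V, R—V, S—U, S—T}.
Of the listed edges, {S—U, S—T} are in the MST → 2.

2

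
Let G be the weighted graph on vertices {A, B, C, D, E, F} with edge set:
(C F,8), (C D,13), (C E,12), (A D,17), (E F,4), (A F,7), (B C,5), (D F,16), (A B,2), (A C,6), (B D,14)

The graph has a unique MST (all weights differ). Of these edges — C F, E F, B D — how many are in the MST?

Kruskal: consider edges lightest-first.
A B (2): add. Components now {A,B} {C} {D} {E} {F}
E F (4): add. Components now {A,B} {C} {D} {E,F}
B C (5): add. Components now {A,B,C} {D} {E,F}
A C (6): skip — A and C already connected.
A F (7): add. Components now {A,B,C,E,F} {D}
C F (8): skip — C and F already connected.
C E (12): skip — C and E already connected.
C D (13): add. Components now {A,B,C,D,E,F}
MST edge set: {A B, E F, B C, A F, C D}.
Of the listed edges, {E F} are in the MST → 1.

1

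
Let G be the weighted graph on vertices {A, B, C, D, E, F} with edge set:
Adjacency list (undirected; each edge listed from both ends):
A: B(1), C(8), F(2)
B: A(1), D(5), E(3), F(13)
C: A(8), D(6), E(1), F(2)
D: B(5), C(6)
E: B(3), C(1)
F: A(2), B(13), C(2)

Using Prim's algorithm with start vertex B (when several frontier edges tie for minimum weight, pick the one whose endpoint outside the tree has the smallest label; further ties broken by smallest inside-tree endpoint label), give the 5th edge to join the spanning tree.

B-D

Prim, starting at B.
Step 1: cheapest edge leaving the tree is A—B (1); add A.
Step 2: cheapest edge leaving the tree is A—F (2); add F.
Step 3: cheapest edge leaving the tree is C—F (2); add C.
Step 4: cheapest edge leaving the tree is C—E (1); add E.
Step 5: cheapest edge leaving the tree is B—D (5); add D.
The 5th edge added is B—D.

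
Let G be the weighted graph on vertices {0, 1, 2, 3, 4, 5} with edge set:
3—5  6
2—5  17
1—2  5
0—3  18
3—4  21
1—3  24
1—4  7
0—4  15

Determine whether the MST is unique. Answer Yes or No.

Kruskal: consider edges lightest-first.
1—2 (5): add. Components now {0} {1,2} {3} {4} {5}
3—5 (6): add. Components now {0} {1,2} {3,5} {4}
1—4 (7): add. Components now {0} {1,2,4} {3,5}
0—4 (15): add. Components now {0,1,2,4} {3,5}
2—5 (17): add. Components now {0,1,2,3,4,5}
Every non-tree edge has weight strictly greater than the heaviest edge on the tree path between its endpoints, so the MST is unique.

Yes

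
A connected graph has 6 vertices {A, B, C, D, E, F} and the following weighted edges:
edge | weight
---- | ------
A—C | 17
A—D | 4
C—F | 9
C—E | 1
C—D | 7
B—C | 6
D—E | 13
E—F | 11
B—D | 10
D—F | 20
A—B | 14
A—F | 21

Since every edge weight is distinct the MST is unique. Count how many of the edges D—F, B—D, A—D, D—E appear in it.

1

Kruskal's algorithm — process edges by increasing weight (ties by edge label):
C—E (1): add — endpoints in different components.
A—D (4): add — endpoints in different components.
B—C (6): add — endpoints in different components.
C—D (7): add — endpoints in different components.
C—F (9): add — endpoints in different components.
MST edge set: {C—E, A—D, B—C, C—D, C—F}.
Of the listed edges, {A—D} are in the MST → 1.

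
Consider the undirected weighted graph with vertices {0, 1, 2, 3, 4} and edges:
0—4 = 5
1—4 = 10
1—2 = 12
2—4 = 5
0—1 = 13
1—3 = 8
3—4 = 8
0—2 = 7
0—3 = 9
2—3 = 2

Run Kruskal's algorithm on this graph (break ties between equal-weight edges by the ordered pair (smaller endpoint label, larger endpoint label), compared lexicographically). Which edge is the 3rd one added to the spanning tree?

2-4

Kruskal: consider edges lightest-first.
2—3 (2): add — endpoints in different components.
0—4 (5): add — endpoints in different components.
2—4 (5): add — endpoints in different components.
0—2 (7): skip — 0 and 2 already connected.
1—3 (8): add — endpoints in different components.
The 3rd edge added is 2—4.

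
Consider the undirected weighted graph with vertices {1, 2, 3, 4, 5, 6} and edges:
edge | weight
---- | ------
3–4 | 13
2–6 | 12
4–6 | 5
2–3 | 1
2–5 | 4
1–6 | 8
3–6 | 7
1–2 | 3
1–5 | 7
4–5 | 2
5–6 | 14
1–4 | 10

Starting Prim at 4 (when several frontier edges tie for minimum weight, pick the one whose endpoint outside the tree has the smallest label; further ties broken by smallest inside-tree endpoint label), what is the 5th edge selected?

Prim's algorithm from 4:
Step 1: frontier [4–5 2, 4–6 5, 1–4 10, 3–4 13] → take 4–5 (2); add 5.
Step 2: frontier [4–6 5, 1–4 10, 3–4 13, 2–5 4, 1–5 7, 5–6 14] → take 2–5 (4); add 2.
Step 3: frontier [2–3 1, 1–2 3, 2–6 12, 4–6 5, 1–4 10, 3–4 13, 1–5 7, 5–6 14] → take 2–3 (1); add 3.
Step 4: frontier [1–2 3, 2–6 12, 3–6 7, 4–6 5, 1–4 10, 1–5 7, 5–6 14] → take 1–2 (3); add 1.
Step 5: frontier [1–6 8, 2–6 12, 3–6 7, 4–6 5, 5–6 14] → take 4–6 (5); add 6.
The 5th edge added is 4–6.

4-6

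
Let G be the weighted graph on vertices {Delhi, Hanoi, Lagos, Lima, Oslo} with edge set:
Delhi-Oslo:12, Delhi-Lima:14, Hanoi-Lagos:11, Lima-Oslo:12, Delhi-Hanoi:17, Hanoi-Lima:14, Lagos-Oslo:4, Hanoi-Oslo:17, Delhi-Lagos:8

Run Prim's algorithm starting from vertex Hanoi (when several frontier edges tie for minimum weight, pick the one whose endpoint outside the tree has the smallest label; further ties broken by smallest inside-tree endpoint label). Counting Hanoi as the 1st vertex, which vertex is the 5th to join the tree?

Prim, starting at Hanoi.
Step 1: frontier [Hanoi-Lagos 11, Hanoi-Lima 14, Delhi-Hanoi 17, Hanoi-Oslo 17] → take Hanoi-Lagos (11); add Lagos.
Step 2: frontier [Hanoi-Lima 14, Delhi-Hanoi 17, Hanoi-Oslo 17, Lagos-Oslo 4, Delhi-Lagos 8] → take Lagos-Oslo (4); add Oslo.
Step 3: frontier [Hanoi-Lima 14, Delhi-Hanoi 17, Delhi-Lagos 8, Delhi-Oslo 12, Lima-Oslo 12] → take Delhi-Lagos (8); add Delhi.
Step 4: frontier [Delhi-Lima 14, Hanoi-Lima 14, Lima-Oslo 12] → take Lima-Oslo (12); add Lima.
Vertex order: Hanoi, Lagos, Oslo, Delhi, Lima. The 5th vertex is Lima.

Lima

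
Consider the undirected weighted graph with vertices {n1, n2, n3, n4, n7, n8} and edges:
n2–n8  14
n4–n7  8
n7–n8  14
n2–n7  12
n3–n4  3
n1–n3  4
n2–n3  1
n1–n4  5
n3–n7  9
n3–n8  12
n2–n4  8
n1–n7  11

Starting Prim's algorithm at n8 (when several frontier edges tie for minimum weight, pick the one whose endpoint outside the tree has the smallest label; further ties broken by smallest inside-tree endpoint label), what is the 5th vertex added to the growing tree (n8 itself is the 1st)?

Grow the tree from n8 using Prim:
Step 1: cheapest edge leaving the tree is n3–n8 (12); add n3.
Step 2: cheapest edge leaving the tree is n2–n3 (1); add n2.
Step 3: cheapest edge leaving the tree is n3–n4 (3); add n4.
Step 4: cheapest edge leaving the tree is n1–n3 (4); add n1.
Step 5: cheapest edge leaving the tree is n4–n7 (8); add n7.
Vertex order: n8, n3, n2, n4, n1, n7. The 5th vertex is n1.

n1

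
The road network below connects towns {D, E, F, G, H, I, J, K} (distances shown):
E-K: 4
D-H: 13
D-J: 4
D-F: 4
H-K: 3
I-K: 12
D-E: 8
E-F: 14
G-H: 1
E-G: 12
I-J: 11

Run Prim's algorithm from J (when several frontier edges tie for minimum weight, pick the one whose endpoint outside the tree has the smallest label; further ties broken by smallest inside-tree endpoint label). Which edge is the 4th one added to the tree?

Prim, starting at J.
Step 1: frontier [D-J 4, I-J 11] → take D-J (4); add D.
Step 2: frontier [D-F 4, D-E 8, D-H 13, I-J 11] → take D-F (4); add F.
Step 3: frontier [D-E 8, D-H 13, E-F 14, I-J 11] → take D-E (8); add E.
Step 4: frontier [D-H 13, E-K 4, E-G 12, I-J 11] → take E-K (4); add K.
Step 5: frontier [D-H 13, E-G 12, I-J 11, H-K 3, I-K 12] → take H-K (3); add H.
Step 6: frontier [E-G 12, G-H 1, I-J 11, I-K 12] → take G-H (1); add G.
Step 7: frontier [I-J 11, I-K 12] → take I-J (11); add I.
The 4th edge added is E-K.

E-K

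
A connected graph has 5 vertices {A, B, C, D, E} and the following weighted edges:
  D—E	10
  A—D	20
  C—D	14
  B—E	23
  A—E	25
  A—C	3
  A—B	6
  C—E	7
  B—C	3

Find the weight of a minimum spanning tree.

23

Sort edges by weight, then run Kruskal:
A—C (3): add — endpoints in different components.
B—C (3): add — endpoints in different components.
A—B (6): skip — A and B already connected.
C—E (7): add — endpoints in different components.
D—E (10): add — endpoints in different components.
MST edges: A—C, B—C, C—E, D—E; total weight 3+3+7+10 = 23.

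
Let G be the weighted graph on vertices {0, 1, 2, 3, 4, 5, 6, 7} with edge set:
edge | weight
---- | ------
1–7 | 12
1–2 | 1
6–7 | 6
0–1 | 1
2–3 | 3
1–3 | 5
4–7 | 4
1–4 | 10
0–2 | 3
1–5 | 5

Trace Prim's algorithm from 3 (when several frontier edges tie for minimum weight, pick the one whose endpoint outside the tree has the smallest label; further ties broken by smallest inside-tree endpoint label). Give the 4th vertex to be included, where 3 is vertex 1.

Grow the tree from 3 using Prim:
Step 1: frontier [2–3 3, 1–3 5] → take 2–3 (3); add 2.
Step 2: frontier [1–2 1, 0–2 3, 1–3 5] → take 1–2 (1); add 1.
Step 3: frontier [0–1 1, 1–5 5, 1–4 10, 1–7 12, 0–2 3] → take 0–1 (1); add 0.
Step 4: frontier [1–5 5, 1–4 10, 1–7 12] → take 1–5 (5); add 5.
Step 5: frontier [1–4 10, 1–7 12] → take 1–4 (10); add 4.
Step 6: frontier [1–7 12, 4–7 4] → take 4–7 (4); add 7.
Step 7: frontier [6–7 6] → take 6–7 (6); add 6.
Vertex order: 3, 2, 1, 0, 5, 4, 7, 6. The 4th vertex is 0.

0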